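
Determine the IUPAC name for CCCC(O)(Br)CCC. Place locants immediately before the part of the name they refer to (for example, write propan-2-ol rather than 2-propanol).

The longest chain bearing the –OH group is 7 carbons long (heptane).
The principal characteristic group is an alcohol (–OH), named with the suffix -ol.
Numbering from either end gives identical locants here.
With this numbering: the hydroxyl at C-4; a bromo group at C-4.
Putting it together: 4-bromoheptan-4-ol.

4-bromoheptan-4-ol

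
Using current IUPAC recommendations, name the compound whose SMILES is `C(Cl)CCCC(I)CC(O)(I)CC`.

9-chloro-3,5-diiodononan-3-ol

The longest chain bearing the –OH group is 9 carbons long (nonane).
The highest-priority functional group is an alcohol (–OH), so the name ends in -ol.
Number the chain so that numbering from this end puts the hydroxyl group at C-3 rather than C-7.
With this numbering: the hydroxyl at C-3; a chloro group at C-9; iodo groups at C-3 and C-5.
Prefixes are listed alphabetically: chloro, iodo.
The name is 9-chloro-3,5-diiodononan-3-ol.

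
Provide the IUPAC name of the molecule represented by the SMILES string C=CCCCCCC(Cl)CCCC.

8-chlorododec-1-ene

Counting along the main chain through the multiple bond gives 12 carbons: the parent is dodecane.
A C=C double bond in the chain gives the infix -ene-.
Choose the numbering such that numbering from this end puts the double bond at C-1 rather than C-11.
That gives the double bond between C-1 and C-2; a chloro group at C-8.
Assembling the pieces gives 8-chlorododec-1-ene.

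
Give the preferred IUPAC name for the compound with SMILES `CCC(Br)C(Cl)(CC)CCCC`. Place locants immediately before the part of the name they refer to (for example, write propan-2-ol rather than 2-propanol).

3-bromo-4-chloro-4-ethyloctane

The parent chain contains 8 carbons (octane).
The numbering direction is chosen so that the substituent locant set {3,4,4} is lower than {5,5,6} at the first point of difference.
This places a bromo group at C-3; a chloro group at C-4; an ethyl group at C-4.
The substituents are ordered alphabetically, ignoring any di-/tri- multipliers.
Putting it together: 3-bromo-4-chloro-4-ethyloctane.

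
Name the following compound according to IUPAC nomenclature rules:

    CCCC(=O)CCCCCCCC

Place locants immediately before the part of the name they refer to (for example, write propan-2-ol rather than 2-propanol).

The longest carbon chain that includes the carbonyl has 12 carbons, so the parent hydride is dodecane.
The highest-priority functional group is a ketone (C=O on an internal carbon), so the name ends in -one.
Number the chain so that numbering from this end puts the carbonyl group at C-4 rather than C-9.
That gives the carbonyl at C-4.
Assembling the pieces gives dodecan-4-one.

dodecan-4-one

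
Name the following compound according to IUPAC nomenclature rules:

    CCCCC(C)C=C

3-methylhept-1-ene

Counting along the main chain through the multiple bond gives 7 carbons: the parent is heptane.
A C=C double bond in the chain gives the infix -ene-.
Choose the numbering such that numbering from this end puts the double bond at C-1 rather than C-6.
With this numbering: the double bond between C-1 and C-2; a methyl group at C-3.
The name is 3-methylhept-1-ene.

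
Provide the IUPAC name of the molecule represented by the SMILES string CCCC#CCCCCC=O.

dec-6-ynal

The longest carbon chain that includes the –CHO group and the multiple bond has 10 carbons, so the parent hydride is decane.
An aldehyde (terminal –CHO) is the principal characteristic group, giving the suffix -al.
A C≡C triple bond in the chain gives the infix -yne-.
Choose the numbering such that the aldehyde carbon is C-1 by definition.
With this numbering: the triple bond between C-6 and C-7.
The name is dec-6-ynal.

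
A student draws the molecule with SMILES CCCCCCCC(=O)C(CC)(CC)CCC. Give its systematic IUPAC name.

4,4-diethyldodecan-5-one

The longest chain bearing the carbonyl is 12 carbons long (dodecane).
The principal characteristic group is a ketone (C=O on an internal carbon), named with the suffix -one.
The numbering direction is chosen so that numbering from this end puts the carbonyl group at C-5 rather than C-8.
With this numbering: the carbonyl at C-5; two ethyl groups at C-4.
The name is 4,4-diethyldodecan-5-one.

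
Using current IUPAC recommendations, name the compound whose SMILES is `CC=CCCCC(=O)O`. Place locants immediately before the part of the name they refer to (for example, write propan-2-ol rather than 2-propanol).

hept-5-enoic acid

The longest carbon chain that includes the –COOH group and the multiple bond has 7 carbons, so the parent hydride is heptane.
The highest-priority functional group is a carboxylic acid (terminal –COOH), so the name ends in -oic acid.
The chain contains a C=C double bond, so the unsaturation ending is -ene.
Choose the numbering such that the carboxylic acid carbon is C-1 by definition.
This places the double bond between C-5 and C-6.
Assembling the pieces gives hept-5-enoic acid.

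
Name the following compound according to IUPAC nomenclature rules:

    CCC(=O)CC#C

The longest carbon chain that includes the carbonyl and the multiple bond has 6 carbons, so the parent hydride is hexane.
The highest-priority functional group is a ketone (C=O on an internal carbon), so the name ends in -one.
The chain contains a C≡C triple bond, so the unsaturation ending is -yne.
Choose the numbering such that numbering from this end puts the carbonyl group at C-3 rather than C-4.
That gives the carbonyl at C-3; the triple bond between C-5 and C-6.
Putting it together: hex-5-yn-3-one.

hex-5-yn-3-one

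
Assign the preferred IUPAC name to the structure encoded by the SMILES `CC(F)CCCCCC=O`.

7-fluorooctanal

The longest chain bearing the –CHO group is 8 carbons long (octane).
The highest-priority functional group is an aldehyde (terminal –CHO), so the name ends in -al.
The numbering direction is chosen so that the aldehyde carbon is C-1 by definition.
With this numbering: a fluoro group at C-7.
Putting it together: 7-fluorooctanal.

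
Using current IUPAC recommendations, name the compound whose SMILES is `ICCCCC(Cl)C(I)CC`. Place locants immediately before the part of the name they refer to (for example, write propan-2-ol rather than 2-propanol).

5-chloro-1,6-diiodooctane

The parent chain contains 8 carbons (octane).
Choose the numbering such that the substituent locant set {1,5,6} is lower than {3,4,8} at the first point of difference.
With this numbering: a chloro group at C-5; iodo groups at C-1 and C-6.
Prefixes are listed alphabetically: chloro, iodo.
Assembling the pieces gives 5-chloro-1,6-diiodooctane.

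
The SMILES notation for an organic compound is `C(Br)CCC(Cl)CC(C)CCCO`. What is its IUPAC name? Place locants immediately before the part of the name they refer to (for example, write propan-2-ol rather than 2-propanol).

9-bromo-6-chloro-4-methylnonan-1-ol

The longest chain bearing the –OH group is 9 carbons long (nonane).
The highest-priority functional group is an alcohol (–OH), so the name ends in -ol.
The numbering direction is chosen so that numbering from this end puts the hydroxyl group at C-1 rather than C-9.
This places the hydroxyl at C-1; a bromo group at C-9; a chloro group at C-6; a methyl group at C-4.
The substituents are ordered alphabetically, ignoring any di-/tri- multipliers.
The name is 9-bromo-6-chloro-4-methylnonan-1-ol.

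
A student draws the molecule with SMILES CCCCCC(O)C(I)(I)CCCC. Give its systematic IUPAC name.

Counting along the main chain through the –OH group gives 11 carbons: the parent is undecane.
The highest-priority functional group is an alcohol (–OH), so the name ends in -ol.
The numbering direction is chosen so that the substituent locant set {5,5} is lower than {7,7} at the first point of difference.
With this numbering: the hydroxyl at C-6; two iodo groups at C-5.
Putting it together: 5,5-diiodoundecan-6-ol.

5,5-diiodoundecan-6-ol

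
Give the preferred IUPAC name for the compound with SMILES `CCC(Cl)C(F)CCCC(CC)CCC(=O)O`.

9-chloro-4-ethyl-8-fluoroundecanoic acid

The longest carbon chain that includes the –COOH group has 11 carbons, so the parent hydride is undecane.
The principal characteristic group is a carboxylic acid (terminal –COOH), named with the suffix -oic acid.
Number the chain so that the carboxylic acid carbon is C-1 by definition.
This places a chloro group at C-9; an ethyl group at C-4; a fluoro group at C-8.
The substituents are ordered alphabetically, ignoring any di-/tri- multipliers.
Putting it together: 9-chloro-4-ethyl-8-fluoroundecanoic acid.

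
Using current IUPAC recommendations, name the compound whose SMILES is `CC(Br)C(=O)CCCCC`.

The longest chain bearing the carbonyl is 8 carbons long (octane).
A ketone (C=O on an internal carbon) is the principal characteristic group, giving the suffix -one.
The numbering direction is chosen so that numbering from this end puts the carbonyl group at C-3 rather than C-6.
That gives the carbonyl at C-3; a bromo group at C-2.
Putting it together: 2-bromooctan-3-one.

2-bromooctan-3-one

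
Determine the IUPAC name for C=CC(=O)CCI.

The longest carbon chain that includes the carbonyl and the multiple bond has 5 carbons, so the parent hydride is pentane.
The highest-priority functional group is a ketone (C=O on an internal carbon), so the name ends in -one.
The chain contains a C=C double bond, so the unsaturation ending is -ene.
Choose the numbering such that numbering from this end puts the double bond at C-1 rather than C-4.
This places the carbonyl at C-3; the double bond between C-1 and C-2; an iodo group at C-5.
Putting it together: 5-iodopent-1-en-3-one.

5-iodopent-1-en-3-one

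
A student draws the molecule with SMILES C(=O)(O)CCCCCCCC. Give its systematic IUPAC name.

nonanoic acid

Counting along the main chain through the –COOH group gives 9 carbons: the parent is nonane.
The principal characteristic group is a carboxylic acid (terminal –COOH), named with the suffix -oic acid.
Number the chain so that the carboxylic acid carbon is C-1 by definition.
Putting it together: nonanoic acid.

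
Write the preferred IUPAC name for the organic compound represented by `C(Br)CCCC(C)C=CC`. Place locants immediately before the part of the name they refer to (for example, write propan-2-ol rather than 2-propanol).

8-bromo-4-methyloct-2-ene

Counting along the main chain through the multiple bond gives 8 carbons: the parent is octane.
A C=C double bond in the chain gives the infix -ene-.
The numbering direction is chosen so that numbering from this end puts the double bond at C-2 rather than C-6.
That gives the double bond between C-2 and C-3; a bromo group at C-8; a methyl group at C-4.
Substituent prefixes are cited in alphabetical order (multiplying prefixes like di-/tri- are ignored for ordering).
The name is 8-bromo-4-methyloct-2-ene.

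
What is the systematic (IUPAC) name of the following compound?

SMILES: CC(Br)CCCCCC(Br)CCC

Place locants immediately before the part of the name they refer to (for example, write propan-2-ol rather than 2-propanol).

The longest carbon chain is 11 atoms: the parent is undecane.
The numbering direction is chosen so that the substituent locant set {2,8} is lower than {4,10} at the first point of difference.
With this numbering: bromo groups at C-2 and C-8.
The name is 2,8-dibromoundecane.

2,8-dibromoundecane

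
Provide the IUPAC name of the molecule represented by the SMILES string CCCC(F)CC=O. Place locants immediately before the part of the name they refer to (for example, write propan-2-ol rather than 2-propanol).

Counting along the main chain through the –CHO group gives 6 carbons: the parent is hexane.
The highest-priority functional group is an aldehyde (terminal –CHO), so the name ends in -al.
Choose the numbering such that the aldehyde carbon is C-1 by definition.
With this numbering: a fluoro group at C-3.
The name is 3-fluorohexanal.

3-fluorohexanal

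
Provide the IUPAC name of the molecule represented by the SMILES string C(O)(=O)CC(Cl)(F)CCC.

Counting along the main chain through the –COOH group gives 6 carbons: the parent is hexane.
A carboxylic acid (terminal –COOH) is the principal characteristic group, giving the suffix -oic acid.
Choose the numbering such that the carboxylic acid carbon is C-1 by definition.
This places a chloro group at C-3; a fluoro group at C-3.
Prefixes are listed alphabetically: chloro, fluoro.
Assembling the pieces gives 3-chloro-3-fluorohexanoic acid.

3-chloro-3-fluorohexanoic acid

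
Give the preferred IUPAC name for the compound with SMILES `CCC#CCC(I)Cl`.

1-chloro-1-iodohex-3-yne

The longest chain bearing the multiple bond is 6 carbons long (hexane).
A C≡C triple bond in the chain gives the infix -yne-.
The numbering direction is chosen so that the substituent locant set {1,1} is lower than {6,6} at the first point of difference.
With this numbering: the triple bond between C-3 and C-4; a chloro group at C-1; an iodo group at C-1.
The substituents are ordered alphabetically, ignoring any di-/tri- multipliers.
Assembling the pieces gives 1-chloro-1-iodohex-3-yne.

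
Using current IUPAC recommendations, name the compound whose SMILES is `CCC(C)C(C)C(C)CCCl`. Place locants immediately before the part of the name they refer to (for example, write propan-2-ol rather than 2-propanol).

The parent chain contains 7 carbons (heptane).
Number the chain so that the substituent locant set {1,3,4,5} is lower than {3,4,5,7} at the first point of difference.
This places a chloro group at C-1; methyl groups at C-3 and C-4 and C-5.
Prefixes are listed alphabetically: chloro, methyl.
The name is 1-chloro-3,4,5-trimethylheptane.

1-chloro-3,4,5-trimethylheptane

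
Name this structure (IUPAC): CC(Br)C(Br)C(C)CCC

2,3-dibromo-4-methylheptane

The longest carbon chain is 7 atoms: the parent is heptane.
Number the chain so that the substituent locant set {2,3,4} is lower than {4,5,6} at the first point of difference.
With this numbering: bromo groups at C-2 and C-3; a methyl group at C-4.
The substituents are ordered alphabetically, ignoring any di-/tri- multipliers.
Assembling the pieces gives 2,3-dibromo-4-methylheptane.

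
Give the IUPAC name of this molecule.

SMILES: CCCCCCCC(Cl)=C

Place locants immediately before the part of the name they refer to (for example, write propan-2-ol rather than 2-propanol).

Counting along the main chain through the multiple bond gives 9 carbons: the parent is nonane.
The chain contains a C=C double bond, so the unsaturation ending is -ene.
Number the chain so that numbering from this end puts the double bond at C-1 rather than C-8.
With this numbering: the double bond between C-1 and C-2; a chloro group at C-2.
The name is 2-chloronon-1-ene.

2-chloronon-1-ene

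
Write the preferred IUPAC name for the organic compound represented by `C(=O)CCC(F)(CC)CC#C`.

4-ethyl-4-fluorohept-6-ynal

The longest carbon chain that includes the –CHO group and the multiple bond has 7 carbons, so the parent hydride is heptane.
The principal characteristic group is an aldehyde (terminal –CHO), named with the suffix -al.
The chain contains a C≡C triple bond, so the unsaturation ending is -yne.
The numbering direction is chosen so that the aldehyde carbon is C-1 by definition.
With this numbering: the triple bond between C-6 and C-7; an ethyl group at C-4; a fluoro group at C-4.
Substituent prefixes are cited in alphabetical order (multiplying prefixes like di-/tri- are ignored for ordering).
Putting it together: 4-ethyl-4-fluorohept-6-ynal.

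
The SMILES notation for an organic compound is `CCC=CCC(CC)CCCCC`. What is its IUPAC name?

Counting along the main chain through the multiple bond gives 11 carbons: the parent is undecane.
The chain contains a C=C double bond, so the unsaturation ending is -ene.
Choose the numbering such that numbering from this end puts the double bond at C-3 rather than C-8.
This places the double bond between C-3 and C-4; an ethyl group at C-6.
Putting it together: 6-ethylundec-3-ene.

6-ethylundec-3-ene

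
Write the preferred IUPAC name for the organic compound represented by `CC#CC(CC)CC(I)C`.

4-ethyl-6-iodohept-2-yne

The longest chain bearing the multiple bond is 7 carbons long (heptane).
A C≡C triple bond in the chain gives the infix -yne-.
The numbering direction is chosen so that numbering from this end puts the triple bond at C-2 rather than C-5.
That gives the triple bond between C-2 and C-3; an ethyl group at C-4; an iodo group at C-6.
The substituents are ordered alphabetically, ignoring any di-/tri- multipliers.
Assembling the pieces gives 4-ethyl-6-iodohept-2-yne.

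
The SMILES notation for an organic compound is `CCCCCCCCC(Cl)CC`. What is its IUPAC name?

The longest carbon chain is 11 atoms: the parent is undecane.
Choose the numbering such that the substituent locant set {3} is lower than {9} at the first point of difference.
That gives a chloro group at C-3.
The name is 3-chloroundecane.

3-chloroundecane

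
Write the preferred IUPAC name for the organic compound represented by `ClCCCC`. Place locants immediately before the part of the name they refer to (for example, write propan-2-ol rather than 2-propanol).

1-chlorobutane

The longest carbon chain is 4 atoms: the parent is butane.
Choose the numbering such that the substituent locant set {1} is lower than {4} at the first point of difference.
With this numbering: a chloro group at C-1.
The name is 1-chlorobutane.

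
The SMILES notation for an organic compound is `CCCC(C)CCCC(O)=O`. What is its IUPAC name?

The longest carbon chain that includes the –COOH group has 8 carbons, so the parent hydride is octane.
A carboxylic acid (terminal –COOH) is the principal characteristic group, giving the suffix -oic acid.
Choose the numbering such that the carboxylic acid carbon is C-1 by definition.
That gives a methyl group at C-5.
Putting it together: 5-methyloctanoic acid.

5-methyloctanoic acid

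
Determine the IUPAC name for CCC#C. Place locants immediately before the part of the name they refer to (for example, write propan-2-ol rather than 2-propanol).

but-1-yne

The longest chain bearing the multiple bond is 4 carbons long (butane).
A C≡C triple bond in the chain gives the infix -yne-.
The numbering direction is chosen so that numbering from this end puts the triple bond at C-1 rather than C-3.
That gives the triple bond between C-1 and C-2.
Putting it together: but-1-yne.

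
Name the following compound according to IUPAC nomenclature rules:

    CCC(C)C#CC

4-methylhex-2-yne

The longest carbon chain that includes the multiple bond has 6 carbons, so the parent hydride is hexane.
A C≡C triple bond in the chain gives the infix -yne-.
The numbering direction is chosen so that numbering from this end puts the triple bond at C-2 rather than C-4.
This places the triple bond between C-2 and C-3; a methyl group at C-4.
Putting it together: 4-methylhex-2-yne.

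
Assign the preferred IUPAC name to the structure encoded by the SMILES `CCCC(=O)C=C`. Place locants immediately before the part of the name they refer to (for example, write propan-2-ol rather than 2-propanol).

The longest chain bearing the carbonyl and the multiple bond is 6 carbons long (hexane).
A ketone (C=O on an internal carbon) is the principal characteristic group, giving the suffix -one.
A C=C double bond in the chain gives the infix -ene-.
Number the chain so that numbering from this end puts the carbonyl group at C-3 rather than C-4.
This places the carbonyl at C-3; the double bond between C-1 and C-2.
Assembling the pieces gives hex-1-en-3-one.

hex-1-en-3-one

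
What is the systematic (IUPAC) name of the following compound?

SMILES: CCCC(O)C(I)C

The longest carbon chain that includes the –OH group has 6 carbons, so the parent hydride is hexane.
The highest-priority functional group is an alcohol (–OH), so the name ends in -ol.
Choose the numbering such that numbering from this end puts the hydroxyl group at C-3 rather than C-4.
That gives the hydroxyl at C-3; an iodo group at C-2.
Putting it together: 2-iodohexan-3-ol.

2-iodohexan-3-ol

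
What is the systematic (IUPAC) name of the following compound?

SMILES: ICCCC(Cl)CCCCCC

The parent chain contains 10 carbons (decane).
Number the chain so that the substituent locant set {1,4} is lower than {7,10} at the first point of difference.
This places a chloro group at C-4; an iodo group at C-1.
The substituents are ordered alphabetically, ignoring any di-/tri- multipliers.
The name is 4-chloro-1-iododecane.

4-chloro-1-iododecane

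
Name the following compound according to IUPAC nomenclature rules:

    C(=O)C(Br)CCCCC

2-bromoheptanal

Counting along the main chain through the –CHO group gives 7 carbons: the parent is heptane.
The principal characteristic group is an aldehyde (terminal –CHO), named with the suffix -al.
Number the chain so that the aldehyde carbon is C-1 by definition.
With this numbering: a bromo group at C-2.
Assembling the pieces gives 2-bromoheptanal.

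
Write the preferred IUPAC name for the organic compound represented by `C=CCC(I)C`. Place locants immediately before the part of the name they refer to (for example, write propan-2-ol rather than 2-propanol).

4-iodopent-1-ene

Counting along the main chain through the multiple bond gives 5 carbons: the parent is pentane.
The chain contains a C=C double bond, so the unsaturation ending is -ene.
Number the chain so that numbering from this end puts the double bond at C-1 rather than C-4.
That gives the double bond between C-1 and C-2; an iodo group at C-4.
The name is 4-iodopent-1-ene.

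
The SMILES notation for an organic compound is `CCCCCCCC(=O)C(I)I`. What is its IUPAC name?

1,1-diiodononan-2-one

The longest carbon chain that includes the carbonyl has 9 carbons, so the parent hydride is nonane.
The highest-priority functional group is a ketone (C=O on an internal carbon), so the name ends in -one.
Number the chain so that numbering from this end puts the carbonyl group at C-2 rather than C-8.
This places the carbonyl at C-2; two iodo groups at C-1.
The name is 1,1-diiodononan-2-one.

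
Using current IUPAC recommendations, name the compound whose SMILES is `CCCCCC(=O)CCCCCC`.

dodecan-6-one

The longest carbon chain that includes the carbonyl has 12 carbons, so the parent hydride is dodecane.
The principal characteristic group is a ketone (C=O on an internal carbon), named with the suffix -one.
The numbering direction is chosen so that numbering from this end puts the carbonyl group at C-6 rather than C-7.
With this numbering: the carbonyl at C-6.
Putting it together: dodecan-6-one.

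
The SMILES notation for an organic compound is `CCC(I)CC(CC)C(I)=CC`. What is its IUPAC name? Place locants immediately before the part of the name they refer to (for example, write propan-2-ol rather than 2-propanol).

The longest chain bearing the multiple bond is 8 carbons long (octane).
There is one C=C double bond, indicated by the ending -ene.
Choose the numbering such that numbering from this end puts the double bond at C-2 rather than C-6.
With this numbering: the double bond between C-2 and C-3; an ethyl group at C-4; iodo groups at C-3 and C-6.
Substituent prefixes are cited in alphabetical order (multiplying prefixes like di-/tri- are ignored for ordering).
Assembling the pieces gives 4-ethyl-3,6-diiodooct-2-ene.

4-ethyl-3,6-diiodooct-2-ene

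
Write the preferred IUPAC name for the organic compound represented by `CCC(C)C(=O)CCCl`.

The longest carbon chain that includes the carbonyl has 6 carbons, so the parent hydride is hexane.
The highest-priority functional group is a ketone (C=O on an internal carbon), so the name ends in -one.
Choose the numbering such that numbering from this end puts the carbonyl group at C-3 rather than C-4.
With this numbering: the carbonyl at C-3; a chloro group at C-1; a methyl group at C-4.
Prefixes are listed alphabetically: chloro, methyl.
The name is 1-chloro-4-methylhexan-3-one.

1-chloro-4-methylhexan-3-one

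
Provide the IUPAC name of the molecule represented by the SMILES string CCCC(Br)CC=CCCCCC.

4-bromododec-6-ene

Counting along the main chain through the multiple bond gives 12 carbons: the parent is dodecane.
There is one C=C double bond, indicated by the ending -ene.
The numbering direction is chosen so that the substituent locant set {4} is lower than {9} at the first point of difference.
With this numbering: the double bond between C-6 and C-7; a bromo group at C-4.
Putting it together: 4-bromododec-6-ene.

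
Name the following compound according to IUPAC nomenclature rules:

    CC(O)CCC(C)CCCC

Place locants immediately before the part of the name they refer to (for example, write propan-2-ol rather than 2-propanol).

5-methylnonan-2-ol

The longest chain bearing the –OH group is 9 carbons long (nonane).
An alcohol (–OH) is the principal characteristic group, giving the suffix -ol.
Choose the numbering such that numbering from this end puts the hydroxyl group at C-2 rather than C-8.
That gives the hydroxyl at C-2; a methyl group at C-5.
Putting it together: 5-methylnonan-2-ol.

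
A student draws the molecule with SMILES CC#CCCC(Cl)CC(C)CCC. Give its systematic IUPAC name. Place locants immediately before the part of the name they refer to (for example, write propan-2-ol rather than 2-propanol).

6-chloro-8-methylundec-2-yne

The longest chain bearing the multiple bond is 11 carbons long (undecane).
The chain contains a C≡C triple bond, so the unsaturation ending is -yne.
Number the chain so that numbering from this end puts the triple bond at C-2 rather than C-9.
With this numbering: the triple bond between C-2 and C-3; a chloro group at C-6; a methyl group at C-8.
The substituents are ordered alphabetically, ignoring any di-/tri- multipliers.
Assembling the pieces gives 6-chloro-8-methylundec-2-yne.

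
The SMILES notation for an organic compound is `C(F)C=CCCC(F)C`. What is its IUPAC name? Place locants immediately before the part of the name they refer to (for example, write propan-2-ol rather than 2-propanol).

The longest chain bearing the multiple bond is 7 carbons long (heptane).
The chain contains a C=C double bond, so the unsaturation ending is -ene.
The numbering direction is chosen so that numbering from this end puts the double bond at C-2 rather than C-5.
With this numbering: the double bond between C-2 and C-3; fluoro groups at C-1 and C-6.
The name is 1,6-difluorohept-2-ene.

1,6-difluorohept-2-ene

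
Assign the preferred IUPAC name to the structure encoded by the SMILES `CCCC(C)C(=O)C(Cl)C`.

2-chloro-4-methylheptan-3-one

The longest carbon chain that includes the carbonyl has 7 carbons, so the parent hydride is heptane.
The highest-priority functional group is a ketone (C=O on an internal carbon), so the name ends in -one.
Choose the numbering such that numbering from this end puts the carbonyl group at C-3 rather than C-5.
With this numbering: the carbonyl at C-3; a chloro group at C-2; a methyl group at C-4.
The substituents are ordered alphabetically, ignoring any di-/tri- multipliers.
Assembling the pieces gives 2-chloro-4-methylheptan-3-one.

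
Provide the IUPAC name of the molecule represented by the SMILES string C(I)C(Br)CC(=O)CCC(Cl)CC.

2-bromo-7-chloro-1-iodononan-4-one

The longest chain bearing the carbonyl is 9 carbons long (nonane).
The principal characteristic group is a ketone (C=O on an internal carbon), named with the suffix -one.
Choose the numbering such that numbering from this end puts the carbonyl group at C-4 rather than C-6.
With this numbering: the carbonyl at C-4; a bromo group at C-2; a chloro group at C-7; an iodo group at C-1.
The substituents are ordered alphabetically, ignoring any di-/tri- multipliers.
The name is 2-bromo-7-chloro-1-iodononan-4-one.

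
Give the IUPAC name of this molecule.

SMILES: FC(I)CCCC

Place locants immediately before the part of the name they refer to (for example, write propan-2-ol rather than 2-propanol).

The parent chain contains 5 carbons (pentane).
Choose the numbering such that the substituent locant set {1,1} is lower than {5,5} at the first point of difference.
This places a fluoro group at C-1; an iodo group at C-1.
Substituent prefixes are cited in alphabetical order (multiplying prefixes like di-/tri- are ignored for ordering).
Putting it together: 1-fluoro-1-iodopentane.

1-fluoro-1-iodopentane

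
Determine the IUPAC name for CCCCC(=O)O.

The longest chain bearing the –COOH group is 5 carbons long (pentane).
The principal characteristic group is a carboxylic acid (terminal –COOH), named with the suffix -oic acid.
Number the chain so that the carboxylic acid carbon is C-1 by definition.
Putting it together: pentanoic acid.

pentanoic acid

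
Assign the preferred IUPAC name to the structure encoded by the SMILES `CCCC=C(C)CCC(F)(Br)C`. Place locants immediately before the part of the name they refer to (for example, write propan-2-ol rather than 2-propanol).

8-bromo-8-fluoro-5-methylnon-4-ene

Counting along the main chain through the multiple bond gives 9 carbons: the parent is nonane.
There is one C=C double bond, indicated by the ending -ene.
Number the chain so that numbering from this end puts the double bond at C-4 rather than C-5.
This places the double bond between C-4 and C-5; a bromo group at C-8; a fluoro group at C-8; a methyl group at C-5.
Substituent prefixes are cited in alphabetical order (multiplying prefixes like di-/tri- are ignored for ordering).
The name is 8-bromo-8-fluoro-5-methylnon-4-ene.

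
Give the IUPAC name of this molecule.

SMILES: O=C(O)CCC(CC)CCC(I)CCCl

9-chloro-4-ethyl-7-iodononanoic acid

The longest carbon chain that includes the –COOH group has 9 carbons, so the parent hydride is nonane.
The highest-priority functional group is a carboxylic acid (terminal –COOH), so the name ends in -oic acid.
The numbering direction is chosen so that the carboxylic acid carbon is C-1 by definition.
This places a chloro group at C-9; an ethyl group at C-4; an iodo group at C-7.
Prefixes are listed alphabetically: chloro, ethyl, iodo.
The name is 9-chloro-4-ethyl-7-iodononanoic acid.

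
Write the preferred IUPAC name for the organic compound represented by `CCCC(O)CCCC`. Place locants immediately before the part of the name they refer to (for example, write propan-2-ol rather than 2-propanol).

octan-4-ol

The longest carbon chain that includes the –OH group has 8 carbons, so the parent hydride is octane.
An alcohol (–OH) is the principal characteristic group, giving the suffix -ol.
Choose the numbering such that numbering from this end puts the hydroxyl group at C-4 rather than C-5.
With this numbering: the hydroxyl at C-4.
Putting it together: octan-4-ol.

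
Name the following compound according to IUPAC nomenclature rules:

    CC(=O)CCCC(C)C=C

6-methyloct-7-en-2-one

Counting along the main chain through the carbonyl and the multiple bond gives 8 carbons: the parent is octane.
The highest-priority functional group is a ketone (C=O on an internal carbon), so the name ends in -one.
The chain contains a C=C double bond, so the unsaturation ending is -ene.
Choose the numbering such that numbering from this end puts the carbonyl group at C-2 rather than C-7.
This places the carbonyl at C-2; the double bond between C-7 and C-8; a methyl group at C-6.
The name is 6-methyloct-7-en-2-one.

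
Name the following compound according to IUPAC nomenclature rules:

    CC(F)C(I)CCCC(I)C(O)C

The longest chain bearing the –OH group is 9 carbons long (nonane).
The highest-priority functional group is an alcohol (–OH), so the name ends in -ol.
Number the chain so that numbering from this end puts the hydroxyl group at C-2 rather than C-8.
This places the hydroxyl at C-2; a fluoro group at C-8; iodo groups at C-3 and C-7.
Substituent prefixes are cited in alphabetical order (multiplying prefixes like di-/tri- are ignored for ordering).
The name is 8-fluoro-3,7-diiodononan-2-ol.

8-fluoro-3,7-diiodononan-2-ol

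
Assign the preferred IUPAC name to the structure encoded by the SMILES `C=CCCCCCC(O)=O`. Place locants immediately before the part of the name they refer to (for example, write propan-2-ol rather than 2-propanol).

Counting along the main chain through the –COOH group and the multiple bond gives 8 carbons: the parent is octane.
The highest-priority functional group is a carboxylic acid (terminal –COOH), so the name ends in -oic acid.
There is one C=C double bond, indicated by the ending -ene.
The numbering direction is chosen so that the carboxylic acid carbon is C-1 by definition.
That gives the double bond between C-7 and C-8.
Putting it together: oct-7-enoic acid.

oct-7-enoic acid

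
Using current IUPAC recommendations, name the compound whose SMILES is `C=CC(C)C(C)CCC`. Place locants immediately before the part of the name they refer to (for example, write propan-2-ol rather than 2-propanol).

3,4-dimethylhept-1-ene

Counting along the main chain through the multiple bond gives 7 carbons: the parent is heptane.
The chain contains a C=C double bond, so the unsaturation ending is -ene.
Choose the numbering such that numbering from this end puts the double bond at C-1 rather than C-6.
That gives the double bond between C-1 and C-2; methyl groups at C-3 and C-4.
Assembling the pieces gives 3,4-dimethylhept-1-ene.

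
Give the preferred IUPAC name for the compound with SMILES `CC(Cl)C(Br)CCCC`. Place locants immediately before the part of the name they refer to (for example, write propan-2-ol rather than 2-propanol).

The longest carbon chain is 7 atoms: the parent is heptane.
Choose the numbering such that the substituent locant set {2,3} is lower than {5,6} at the first point of difference.
This places a bromo group at C-3; a chloro group at C-2.
The substituents are ordered alphabetically, ignoring any di-/tri- multipliers.
Putting it together: 3-bromo-2-chloroheptane.

3-bromo-2-chloroheptane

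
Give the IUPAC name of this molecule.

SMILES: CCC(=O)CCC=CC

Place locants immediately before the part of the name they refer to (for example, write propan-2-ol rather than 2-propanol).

Counting along the main chain through the carbonyl and the multiple bond gives 8 carbons: the parent is octane.
The highest-priority functional group is a ketone (C=O on an internal carbon), so the name ends in -one.
There is one C=C double bond, indicated by the ending -ene.
Choose the numbering such that numbering from this end puts the carbonyl group at C-3 rather than C-6.
With this numbering: the carbonyl at C-3; the double bond between C-6 and C-7.
Assembling the pieces gives oct-6-en-3-one.

oct-6-en-3-one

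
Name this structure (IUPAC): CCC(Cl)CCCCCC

The longest carbon chain is 9 atoms: the parent is nonane.
Number the chain so that the substituent locant set {3} is lower than {7} at the first point of difference.
This places a chloro group at C-3.
The name is 3-chlorononane.

3-chlorononane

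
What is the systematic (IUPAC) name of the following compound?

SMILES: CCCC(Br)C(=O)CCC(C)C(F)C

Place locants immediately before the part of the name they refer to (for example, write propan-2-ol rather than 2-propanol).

The longest chain bearing the carbonyl is 10 carbons long (decane).
A ketone (C=O on an internal carbon) is the principal characteristic group, giving the suffix -one.
Choose the numbering such that numbering from this end puts the carbonyl group at C-5 rather than C-6.
With this numbering: the carbonyl at C-5; a bromo group at C-4; a fluoro group at C-9; a methyl group at C-8.
The substituents are ordered alphabetically, ignoring any di-/tri- multipliers.
The name is 4-bromo-9-fluoro-8-methyldecan-5-one.

4-bromo-9-fluoro-8-methyldecan-5-one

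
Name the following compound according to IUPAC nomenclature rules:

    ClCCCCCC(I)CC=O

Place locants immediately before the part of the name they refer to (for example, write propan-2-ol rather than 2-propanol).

8-chloro-3-iodooctanal

The longest carbon chain that includes the –CHO group has 8 carbons, so the parent hydride is octane.
The highest-priority functional group is an aldehyde (terminal –CHO), so the name ends in -al.
The numbering direction is chosen so that the aldehyde carbon is C-1 by definition.
That gives a chloro group at C-8; an iodo group at C-3.
Prefixes are listed alphabetically: chloro, iodo.
Assembling the pieces gives 8-chloro-3-iodooctanal.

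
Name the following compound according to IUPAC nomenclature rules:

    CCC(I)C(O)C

3-iodopentan-2-ol

The longest chain bearing the –OH group is 5 carbons long (pentane).
The principal characteristic group is an alcohol (–OH), named with the suffix -ol.
Number the chain so that numbering from this end puts the hydroxyl group at C-2 rather than C-4.
With this numbering: the hydroxyl at C-2; an iodo group at C-3.
Putting it together: 3-iodopentan-2-ol.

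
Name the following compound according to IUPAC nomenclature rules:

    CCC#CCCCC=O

oct-5-ynal

Counting along the main chain through the –CHO group and the multiple bond gives 8 carbons: the parent is octane.
The principal characteristic group is an aldehyde (terminal –CHO), named with the suffix -al.
The chain contains a C≡C triple bond, so the unsaturation ending is -yne.
Number the chain so that the aldehyde carbon is C-1 by definition.
That gives the triple bond between C-5 and C-6.
The name is oct-5-ynal.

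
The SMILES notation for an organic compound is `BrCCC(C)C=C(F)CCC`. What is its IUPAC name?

1-bromo-5-fluoro-3-methyloct-4-ene

The longest chain bearing the multiple bond is 8 carbons long (octane).
There is one C=C double bond, indicated by the ending -ene.
The numbering direction is chosen so that the substituent locant set {1,3,5} is lower than {4,6,8} at the first point of difference.
With this numbering: the double bond between C-4 and C-5; a bromo group at C-1; a fluoro group at C-5; a methyl group at C-3.
Substituent prefixes are cited in alphabetical order (multiplying prefixes like di-/tri- are ignored for ordering).
The name is 1-bromo-5-fluoro-3-methyloct-4-ene.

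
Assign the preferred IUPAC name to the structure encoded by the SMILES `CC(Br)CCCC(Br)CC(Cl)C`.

4,8-dibromo-2-chlorononane

The parent chain contains 9 carbons (nonane).
Choose the numbering such that the substituent locant set {2,4,8} is lower than {2,6,8} at the first point of difference.
That gives bromo groups at C-4 and C-8; a chloro group at C-2.
The substituents are ordered alphabetically, ignoring any di-/tri- multipliers.
Putting it together: 4,8-dibromo-2-chlorononane.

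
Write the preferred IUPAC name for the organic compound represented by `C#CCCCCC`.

The longest chain bearing the multiple bond is 7 carbons long (heptane).
There is one C≡C triple bond, indicated by the ending -yne.
Choose the numbering such that numbering from this end puts the triple bond at C-1 rather than C-6.
That gives the triple bond between C-1 and C-2.
The name is hept-1-yne.

hept-1-yne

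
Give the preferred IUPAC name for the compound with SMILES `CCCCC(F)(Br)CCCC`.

The longest carbon chain is 9 atoms: the parent is nonane.
Numbering from either end gives identical locants here.
That gives a bromo group at C-5; a fluoro group at C-5.
Prefixes are listed alphabetically: bromo, fluoro.
The name is 5-bromo-5-fluorononane.

5-bromo-5-fluorononane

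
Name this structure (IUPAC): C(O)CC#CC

pent-3-yn-1-ol

Counting along the main chain through the –OH group and the multiple bond gives 5 carbons: the parent is pentane.
The principal characteristic group is an alcohol (–OH), named with the suffix -ol.
There is one C≡C triple bond, indicated by the ending -yne.
Choose the numbering such that numbering from this end puts the hydroxyl group at C-1 rather than C-5.
This places the hydroxyl at C-1; the triple bond between C-3 and C-4.
Putting it together: pent-3-yn-1-ol.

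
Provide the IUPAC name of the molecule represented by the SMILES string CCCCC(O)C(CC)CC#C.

Counting along the main chain through the –OH group and the multiple bond gives 9 carbons: the parent is nonane.
The highest-priority functional group is an alcohol (–OH), so the name ends in -ol.
A C≡C triple bond in the chain gives the infix -yne-.
Choose the numbering such that numbering from this end puts the triple bond at C-1 rather than C-8.
With this numbering: the hydroxyl at C-5; the triple bond between C-1 and C-2; an ethyl group at C-4.
Putting it together: 4-ethylnon-1-yn-5-ol.

4-ethylnon-1-yn-5-ol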